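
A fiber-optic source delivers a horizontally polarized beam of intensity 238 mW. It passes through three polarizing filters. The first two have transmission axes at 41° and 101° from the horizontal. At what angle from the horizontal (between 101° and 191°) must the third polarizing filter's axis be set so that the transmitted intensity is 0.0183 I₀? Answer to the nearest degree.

θ ≈ 170°

I₁ = I₀ cos²(41° − 0°) = I₀ cos²(41°) = 0.5696 I₀.
I₂ = I₁ cos²(101° − 41°) = 0.5696 I₀ · cos²(60°) = 0.1424 I₀.
Need I₃/I₀ = 0.0183, so cos²(θ − 101°) = 0.0183 / 0.1424 = 0.1285.
θ − 101° = arccos(√0.1285) = 69.0°, giving θ ≈ 101 + 69.0 = 170.0°.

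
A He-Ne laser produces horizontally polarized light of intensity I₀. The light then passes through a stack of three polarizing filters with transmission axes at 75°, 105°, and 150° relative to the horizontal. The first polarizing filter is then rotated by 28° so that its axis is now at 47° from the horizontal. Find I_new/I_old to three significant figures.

I_new/I_old ≈ 2.60

Before rotation:
By Malus's law, I₁ = I₀ cos²(75° − 0°) = I₀ cos²(75°) = 0.06699 I₀.
I₂ = I₁ cos²(105° − 75°) = 0.06699 I₀ · cos²(30°) = 0.05024 I₀.
I₃ = I₂ cos²(150° − 105°) = 0.05024 I₀ · cos²(45°) = 0.02512 I₀.
After rotation:
I₁ = I₀ cos²(47° − 0°) = I₀ cos²(47°) = 0.4651 I₀.
I₂ = I₁ cos²(105° − 47°) = 0.4651 I₀ · cos²(58°) = 0.1306 I₀.
I₃ = I₂ cos²(150° − 105°) = 0.1306 I₀ · cos²(45°) = 0.06531 I₀.
Ratio = 0.06531 / 0.02512 = 2.6.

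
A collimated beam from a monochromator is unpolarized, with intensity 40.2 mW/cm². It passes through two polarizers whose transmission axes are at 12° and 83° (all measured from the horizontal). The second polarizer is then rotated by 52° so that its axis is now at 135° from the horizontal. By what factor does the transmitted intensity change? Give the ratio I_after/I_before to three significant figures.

I_new/I_old ≈ 2.80

Before rotation:
Unpolarized light through the first polarizer → I₁ = ½ I₀, now polarized at 12°.
I₂ = I₁ cos²(83° − 12°) = 0.5 I₀ · cos²(71°) = 0.053 I₀.
After rotation:
Unpolarized light through the first polarizer → I₁ = ½ I₀, now polarized at 12°.
Angle between axes 1 and 2: 57°. I₂ = 0.5 I₀ · cos²(57°) = 0.1483 I₀.
Ratio = 0.1483 / 0.053 = 2.799.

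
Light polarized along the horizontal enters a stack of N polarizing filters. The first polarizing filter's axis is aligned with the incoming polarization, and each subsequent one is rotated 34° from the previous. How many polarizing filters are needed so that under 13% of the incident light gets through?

N = 7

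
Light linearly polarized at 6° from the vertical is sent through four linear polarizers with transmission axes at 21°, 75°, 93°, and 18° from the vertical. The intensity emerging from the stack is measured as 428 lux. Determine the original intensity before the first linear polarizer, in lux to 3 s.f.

I₀ ≈ 2.19e4 lux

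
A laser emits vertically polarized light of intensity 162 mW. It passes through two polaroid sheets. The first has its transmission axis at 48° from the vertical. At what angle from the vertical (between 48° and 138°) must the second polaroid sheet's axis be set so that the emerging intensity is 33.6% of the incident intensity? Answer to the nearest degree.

θ ≈ 78°

I₁ = I₀ cos²(48° − 0°) = I₀ cos²(48°) = 0.4477 I₀.
Need I₂/I₀ = 0.336, so cos²(θ − 48°) = 0.336 / 0.4477 = 0.7504.
θ − 48° = arccos(√0.7504) = 30.0°, giving θ ≈ 48 + 30.0 = 78.0°.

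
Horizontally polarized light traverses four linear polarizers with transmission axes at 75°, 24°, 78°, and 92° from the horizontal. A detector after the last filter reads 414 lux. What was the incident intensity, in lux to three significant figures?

By Malus's law, I₁ = I₀ cos²(75° − 0°) = I₀ cos²(75°) = 0.06699 I₀.
I₂ = I₁ cos²(24° − 75°) = 0.06699 I₀ · cos²(51°) = 0.02653 I₀.
I₃ = I₂ cos²(78° − 24°) = 0.02653 I₀ · cos²(54°) = 0.009166 I₀.
I₄ = I₃ cos²(92° − 78°) = 0.009166 I₀ · cos²(14°) = 0.008629 I₀.
So 414 lux = 0.008629 I₀, giving I₀ = 414/0.008629 = 4.798e+04 lux.

I₀ ≈ 4.80e4 lux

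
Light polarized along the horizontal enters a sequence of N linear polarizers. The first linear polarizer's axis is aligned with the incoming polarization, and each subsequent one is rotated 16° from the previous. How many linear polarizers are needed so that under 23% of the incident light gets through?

First polarizer is aligned with the polarization: full transmission.
Each further stage multiplies by cos²(16°) = 0.924.
After N polarizers: T = 0.924^(N−1). Require T < 0.23 ⇒ N−1 > ln(0.23)/ln(0.924) = 18.60, so N−1 ≥ 19 and N = 20.
Check: N=20 gives T = 0.2228 < 0.23; N=19 gives T = 0.2412.

N = 20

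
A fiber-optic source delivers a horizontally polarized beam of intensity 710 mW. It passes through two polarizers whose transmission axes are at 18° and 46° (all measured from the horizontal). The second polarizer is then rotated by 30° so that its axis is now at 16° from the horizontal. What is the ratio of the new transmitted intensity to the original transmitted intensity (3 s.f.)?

I_new/I_old ≈ 1.28

Before rotation:
I₁ = I₀ cos²(18° − 0°) = I₀ cos²(18°) = 0.9045 I₀.
I₂ = I₁ cos²(46° − 18°) = 0.9045 I₀ · cos²(28°) = 0.7052 I₀.
After rotation:
I₁ = I₀ cos²(18° − 0°) = I₀ cos²(18°) = 0.9045 I₀.
I₂ = I₁ cos²(16° − 18°) = 0.9045 I₀ · cos²(2°) = 0.9034 I₀.
Ratio = 0.9034 / 0.7052 = 1.281.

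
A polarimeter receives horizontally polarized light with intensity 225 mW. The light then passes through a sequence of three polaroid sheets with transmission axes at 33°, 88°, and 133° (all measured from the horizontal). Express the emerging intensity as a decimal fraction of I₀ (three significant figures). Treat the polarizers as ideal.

I₁ = 225 mW · cos²(33°) = 158.3 mW.
I₂ = I₁ · cos²(55°) = 158.3 · 0.329 = 52.07 mW.
I₃ = I₂ · cos²(45°) = 52.07 · 0.5 = 26.03 mW.
Transmitted fraction = 0.1157.

I/I₀ ≈ 0.116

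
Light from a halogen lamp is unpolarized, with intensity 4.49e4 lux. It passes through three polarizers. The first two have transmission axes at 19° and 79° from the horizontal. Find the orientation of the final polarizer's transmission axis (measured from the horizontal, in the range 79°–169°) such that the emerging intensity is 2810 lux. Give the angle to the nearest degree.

θ ≈ 124°

Unpolarized light through the first polarizer → I₁ = ½ I₀, now polarized at 19°.
I₂ = I₁ cos²(79° − 19°) = 0.5 I₀ · cos²(60°) = 0.125 I₀.
Target fraction: 2810 / 4.49e4 lux = 0.06258 of I₀.
Need I₃/I₀ = 0.06258, so cos²(θ − 79°) = 0.06258 / 0.125 = 0.5007.
θ − 79° = arccos(√0.5007) = 45.0°, giving θ ≈ 79 + 45.0 = 124.0°.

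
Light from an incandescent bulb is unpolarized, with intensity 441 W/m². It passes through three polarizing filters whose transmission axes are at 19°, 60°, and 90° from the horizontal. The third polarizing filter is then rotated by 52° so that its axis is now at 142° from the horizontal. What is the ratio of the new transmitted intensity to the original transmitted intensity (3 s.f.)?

Before rotation:
Unpolarized light through the first polarizer → I₁ = ½ I₀, now polarized at 19°.
I₂ = I₁ cos²(60° − 19°) = 0.5 I₀ · cos²(41°) = 0.2848 I₀.
I₃ = I₂ cos²(90° − 60°) = 0.2848 I₀ · cos²(30°) = 0.2136 I₀.
After rotation:
Unpolarized light through the first polarizer → I₁ = ½ I₀, now polarized at 19°.
I₂ = I₁ cos²(60° − 19°) = 0.5 I₀ · cos²(41°) = 0.2848 I₀.
I₃ = I₂ cos²(142° − 60°) = 0.2848 I₀ · cos²(82°) = 0.005516 I₀.
Ratio = 0.005516 / 0.2136 = 0.02583.

I_new/I_old ≈ 0.0258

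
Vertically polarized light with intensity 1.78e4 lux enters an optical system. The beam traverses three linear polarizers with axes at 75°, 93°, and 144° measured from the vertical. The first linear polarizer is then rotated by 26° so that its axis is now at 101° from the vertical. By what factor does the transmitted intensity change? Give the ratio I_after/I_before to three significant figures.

Before rotation:
By Malus's law, I₁ = I₀ cos²(75° − 0°) = I₀ cos²(75°) = 0.06699 I₀.
I₂ = I₁ cos²(93° − 75°) = 0.06699 I₀ · cos²(18°) = 0.06059 I₀.
I₃ = I₂ cos²(144° − 93°) = 0.06059 I₀ · cos²(51°) = 0.024 I₀.
After rotation:
I₁ = I₀ cos²(101° − 0°) = I₀ cos²(79°) = 0.03641 I₀.
I₂ = I₁ cos²(93° − 101°) = 0.03641 I₀ · cos²(8°) = 0.0357 I₀.
I₃ = I₂ cos²(144° − 93°) = 0.0357 I₀ · cos²(51°) = 0.01414 I₀.
Ratio = 0.01414 / 0.024 = 0.5892.

I_new/I_old ≈ 0.589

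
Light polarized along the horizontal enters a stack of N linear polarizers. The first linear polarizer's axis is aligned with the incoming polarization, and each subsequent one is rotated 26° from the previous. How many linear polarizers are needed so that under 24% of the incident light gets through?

N = 8

First polarizer is aligned with the polarization: full transmission.
Each further stage multiplies by cos²(26°) = 0.8078.
After N polarizers: T = 0.8078^(N−1). Require T < 0.24 ⇒ N−1 > ln(0.24)/ln(0.8078) = 6.69, so N−1 ≥ 7 and N = 8.
Check: N=8 gives T = 0.2245 < 0.24; N=7 gives T = 0.2779.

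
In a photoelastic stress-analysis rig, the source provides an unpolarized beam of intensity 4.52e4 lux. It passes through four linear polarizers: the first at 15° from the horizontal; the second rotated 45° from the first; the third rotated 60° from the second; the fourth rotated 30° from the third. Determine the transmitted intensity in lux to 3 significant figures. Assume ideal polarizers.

I ≈ 2120 lux

Unpolarized light through the first polarizer → I₁ = 4.52e4 lux/2 = 2.26e+04 lux, polarized at 15°.
I₂ = I₁ · cos²(45°) = 2.26e+04 · 0.5 = 1.13e+04 lux.
I₃ = I₂ · cos²(60°) = 1.13e+04 · 0.25 = 2825 lux.
I₄ = I₃ · cos²(30°) = 2825 · 0.75 = 2119 lux.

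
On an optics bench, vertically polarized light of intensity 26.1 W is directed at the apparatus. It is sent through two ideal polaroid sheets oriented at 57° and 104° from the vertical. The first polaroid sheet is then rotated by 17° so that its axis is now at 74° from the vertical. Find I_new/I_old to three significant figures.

I_new/I_old ≈ 0.413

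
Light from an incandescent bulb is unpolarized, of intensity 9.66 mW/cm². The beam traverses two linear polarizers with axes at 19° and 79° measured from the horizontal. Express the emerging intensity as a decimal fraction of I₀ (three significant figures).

I/I₀ ≈ 0.125

Unpolarized light through the first polarizer → I₁ = 9.66 mW/cm²/2 = 4.83 mW/cm², polarized at 19°.
I₂ = I₁ · cos²(60°) = 4.83 · 0.25 = 1.208 mW/cm².
Transmitted fraction = 0.125.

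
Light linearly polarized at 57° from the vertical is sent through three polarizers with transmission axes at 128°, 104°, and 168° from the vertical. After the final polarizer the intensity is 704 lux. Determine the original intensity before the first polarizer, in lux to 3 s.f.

I₁ = I₀ cos²(128° − 57°) = I₀ cos²(71°) = 0.106 I₀.
I₂ = I₁ cos²(104° − 128°) = 0.106 I₀ · cos²(24°) = 0.08846 I₀.
I₃ = I₂ cos²(168° − 104°) = 0.08846 I₀ · cos²(64°) = 0.017 I₀.
So 704 lux = 0.017 I₀, giving I₀ = 704/0.017 = 4.141e+04 lux.

I₀ ≈ 4.14e4 lux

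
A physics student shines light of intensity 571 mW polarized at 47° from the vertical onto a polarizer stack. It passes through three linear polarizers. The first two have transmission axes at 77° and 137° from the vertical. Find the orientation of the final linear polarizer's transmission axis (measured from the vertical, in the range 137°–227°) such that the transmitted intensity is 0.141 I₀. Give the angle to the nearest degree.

I₁ = I₀ cos²(77° − 47°) = I₀ cos²(30°) = 0.75 I₀.
I₂ = I₁ cos²(137° − 77°) = 0.75 I₀ · cos²(60°) = 0.1875 I₀.
Need I₃/I₀ = 0.141, so cos²(θ − 137°) = 0.141 / 0.1875 = 0.752.
θ − 137° = arccos(√0.752) = 29.9°, giving θ ≈ 137 + 29.9 = 166.9°.

θ ≈ 167°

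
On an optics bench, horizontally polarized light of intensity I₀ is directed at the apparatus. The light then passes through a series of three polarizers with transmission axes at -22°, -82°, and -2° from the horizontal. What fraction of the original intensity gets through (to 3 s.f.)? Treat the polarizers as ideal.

I₁ = I₀ cos²(-22° − 0°) = I₀ cos²(22°) = 0.8597 I₀.
I₂ = I₁ cos²(-82° + 22°) = 0.8597 I₀ · cos²(60°) = 0.2149 I₀.
I₃ = I₂ cos²(-2° + 82°) = 0.2149 I₀ · cos²(80°) = 0.006481 I₀.
Transmitted fraction = 0.006481.

≈ 0.00648 I₀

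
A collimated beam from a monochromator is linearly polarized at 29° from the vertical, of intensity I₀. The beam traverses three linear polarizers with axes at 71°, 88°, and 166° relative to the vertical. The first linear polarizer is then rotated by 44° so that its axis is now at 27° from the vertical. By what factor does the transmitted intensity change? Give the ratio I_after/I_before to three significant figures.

I_new/I_old ≈ 0.465

Before rotation:
By Malus's law, I₁ = I₀ cos²(71° − 29°) = I₀ cos²(42°) = 0.5523 I₀.
I₂ = I₁ cos²(88° − 71°) = 0.5523 I₀ · cos²(17°) = 0.5051 I₀.
I₃ = I₂ cos²(166° − 88°) = 0.5051 I₀ · cos²(78°) = 0.02183 I₀.
After rotation:
I₁ = I₀ cos²(27° − 29°) = I₀ cos²(2°) = 0.9988 I₀.
I₂ = I₁ cos²(88° − 27°) = 0.9988 I₀ · cos²(61°) = 0.2348 I₀.
I₃ = I₂ cos²(166° − 88°) = 0.2348 I₀ · cos²(78°) = 0.01015 I₀.
Ratio = 0.01015 / 0.02183 = 0.4648.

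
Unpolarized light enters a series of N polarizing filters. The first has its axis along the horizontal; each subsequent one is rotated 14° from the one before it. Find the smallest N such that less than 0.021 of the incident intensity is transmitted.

First polarizer halves the unpolarized light: factor 1/2.
Each further stage multiplies by cos²(14°) = 0.9415.
After N polarizers: T = 0.5·0.9415^(N−1). Require T < 0.021 ⇒ N−1 > ln(0.021/0.5)/ln(0.9415) = 52.56, so N−1 ≥ 53 and N = 54.
Check: N=54 gives T = 0.02046 < 0.021; N=53 gives T = 0.02173.

N = 54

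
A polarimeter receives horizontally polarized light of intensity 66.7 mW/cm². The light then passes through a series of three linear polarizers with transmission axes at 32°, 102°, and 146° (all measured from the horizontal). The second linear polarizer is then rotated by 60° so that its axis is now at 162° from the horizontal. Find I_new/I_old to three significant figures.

Before rotation:
By Malus's law, I₁ = I₀ cos²(32° − 0°) = I₀ cos²(32°) = 0.7192 I₀.
I₂ = I₁ cos²(102° − 32°) = 0.7192 I₀ · cos²(70°) = 0.08413 I₀.
I₃ = I₂ cos²(146° − 102°) = 0.08413 I₀ · cos²(44°) = 0.04353 I₀.
After rotation:
I₁ = I₀ cos²(32° − 0°) = I₀ cos²(32°) = 0.7192 I₀.
Angle between axes 1 and 2: 50°. I₂ = 0.7192 I₀ · cos²(50°) = 0.2972 I₀.
I₃ = I₂ cos²(146° − 162°) = 0.2972 I₀ · cos²(16°) = 0.2746 I₀.
Ratio = 0.2746 / 0.04353 = 6.307.

I_new/I_old ≈ 6.31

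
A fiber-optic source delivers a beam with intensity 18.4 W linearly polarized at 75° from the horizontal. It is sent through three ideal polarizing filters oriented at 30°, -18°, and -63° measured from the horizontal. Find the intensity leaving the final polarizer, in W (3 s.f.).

I ≈ 2.06 W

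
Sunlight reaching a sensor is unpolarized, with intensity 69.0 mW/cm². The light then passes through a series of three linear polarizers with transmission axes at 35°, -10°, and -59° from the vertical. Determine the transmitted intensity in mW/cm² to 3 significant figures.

I ≈ 7.42 mW/cm²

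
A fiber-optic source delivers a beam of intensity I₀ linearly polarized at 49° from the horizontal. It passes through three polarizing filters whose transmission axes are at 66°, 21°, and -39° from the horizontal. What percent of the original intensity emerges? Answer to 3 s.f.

≈ 11.4%

I₁ = I₀ cos²(66° − 49°) = I₀ cos²(17°) = 0.9145 I₀.
I₂ = I₁ cos²(21° − 66°) = 0.9145 I₀ · cos²(45°) = 0.4573 I₀.
I₃ = I₂ cos²(-39° − 21°) = 0.4573 I₀ · cos²(60°) = 0.1143 I₀.
That is 11.43% of the incident intensity.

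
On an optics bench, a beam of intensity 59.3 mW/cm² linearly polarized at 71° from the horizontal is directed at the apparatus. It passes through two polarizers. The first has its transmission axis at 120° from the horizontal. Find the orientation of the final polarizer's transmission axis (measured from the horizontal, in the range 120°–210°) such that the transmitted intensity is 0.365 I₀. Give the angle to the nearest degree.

I₁ = I₀ cos²(120° − 71°) = I₀ cos²(49°) = 0.4304 I₀.
Need I₂/I₀ = 0.365, so cos²(θ − 120°) = 0.365 / 0.4304 = 0.848.
θ − 120° = arccos(√0.848) = 22.9°, giving θ ≈ 120 + 22.9 = 142.9°.

θ ≈ 143°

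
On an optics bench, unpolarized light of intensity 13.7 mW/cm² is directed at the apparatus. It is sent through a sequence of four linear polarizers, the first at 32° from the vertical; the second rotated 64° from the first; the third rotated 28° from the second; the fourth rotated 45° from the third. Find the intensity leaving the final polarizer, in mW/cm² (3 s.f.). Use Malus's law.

Unpolarized light through the first polarizer → I₁ = 13.7 mW/cm²/2 = 6.85 mW/cm², polarized at 32°.
I₂ = I₁ · cos²(64°) = 6.85 · 0.1922 = 1.316 mW/cm².
I₃ = I₂ · cos²(28°) = 1.316 · 0.7796 = 1.026 mW/cm².
I₄ = I₃ · cos²(45°) = 1.026 · 0.5 = 0.5131 mW/cm².

I ≈ 0.513 mW/cm²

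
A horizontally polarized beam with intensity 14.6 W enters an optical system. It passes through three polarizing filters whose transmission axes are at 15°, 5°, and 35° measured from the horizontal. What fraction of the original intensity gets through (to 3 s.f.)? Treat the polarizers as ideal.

I/I₀ ≈ 0.679

I₁ = 14.6 W · cos²(15°) = 13.62 W.
I₂ = I₁ · cos²(10°) = 13.62 · 0.9698 = 13.21 W.
I₃ = I₂ · cos²(30°) = 13.21 · 0.75 = 9.908 W.
Transmitted fraction = 0.6787.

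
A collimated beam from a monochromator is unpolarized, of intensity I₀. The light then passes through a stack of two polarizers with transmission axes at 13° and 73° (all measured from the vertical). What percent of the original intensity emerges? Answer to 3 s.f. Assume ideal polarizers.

≈ 12.5%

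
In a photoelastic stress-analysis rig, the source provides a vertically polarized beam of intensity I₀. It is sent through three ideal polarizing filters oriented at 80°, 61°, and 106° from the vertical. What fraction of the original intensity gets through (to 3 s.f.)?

≈ 0.0135 I₀

I₁ = I₀ cos²(80° − 0°) = I₀ cos²(80°) = 0.03015 I₀.
I₂ = I₁ cos²(61° − 80°) = 0.03015 I₀ · cos²(19°) = 0.02696 I₀.
I₃ = I₂ cos²(106° − 61°) = 0.02696 I₀ · cos²(45°) = 0.01348 I₀.
Transmitted fraction = 0.01348.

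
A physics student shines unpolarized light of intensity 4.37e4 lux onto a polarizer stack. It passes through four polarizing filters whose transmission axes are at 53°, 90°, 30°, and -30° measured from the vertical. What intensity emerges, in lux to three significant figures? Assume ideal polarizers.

I ≈ 871 lux

Unpolarized light through the first polarizer → I₁ = 4.37e4 lux/2 = 2.185e+04 lux, polarized at 53°.
I₂ = I₁ · cos²(37°) = 2.185e+04 · 0.6378 = 1.394e+04 lux.
I₃ = I₂ · cos²(60°) = 1.394e+04 · 0.25 = 3484 lux.
I₄ = I₃ · cos²(60°) = 3484 · 0.25 = 871 lux.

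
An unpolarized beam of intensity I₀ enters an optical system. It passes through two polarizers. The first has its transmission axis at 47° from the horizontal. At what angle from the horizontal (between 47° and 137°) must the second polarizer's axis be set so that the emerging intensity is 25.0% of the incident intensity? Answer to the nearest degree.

θ ≈ 92°

Unpolarized light through the first polarizer → I₁ = ½ I₀, now polarized at 47°.
Need I₂/I₀ = 0.25, so cos²(θ − 47°) = 0.25 / 0.5 = 0.5.
θ − 47° = arccos(√0.5) = 45.0°, giving θ ≈ 47 + 45.0 = 92.0°.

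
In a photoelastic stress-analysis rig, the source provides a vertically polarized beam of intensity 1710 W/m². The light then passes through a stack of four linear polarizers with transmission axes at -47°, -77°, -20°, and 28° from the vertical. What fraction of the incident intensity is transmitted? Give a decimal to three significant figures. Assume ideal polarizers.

I/I₀ ≈ 0.0463

I₁ = 1710 W/m² · cos²(47°) = 795.4 W/m².
I₂ = I₁ · cos²(30°) = 795.4 · 0.75 = 596.5 W/m².
I₃ = I₂ · cos²(57°) = 596.5 · 0.2966 = 176.9 W/m².
I₄ = I₃ · cos²(48°) = 176.9 · 0.4477 = 79.23 W/m².
Transmitted fraction = 0.04633.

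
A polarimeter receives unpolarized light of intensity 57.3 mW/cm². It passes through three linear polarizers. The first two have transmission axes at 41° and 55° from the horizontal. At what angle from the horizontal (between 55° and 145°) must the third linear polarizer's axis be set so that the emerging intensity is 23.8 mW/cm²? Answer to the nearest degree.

Unpolarized light through the first polarizer → I₁ = ½ I₀, now polarized at 41°.
I₂ = I₁ cos²(55° − 41°) = 0.5 I₀ · cos²(14°) = 0.4707 I₀.
Target fraction: 23.8 / 57.3 mW/cm² = 0.4154 of I₀.
Need I₃/I₀ = 0.4154, so cos²(θ − 55°) = 0.4154 / 0.4707 = 0.8824.
θ − 55° = arccos(√0.8824) = 20.1°, giving θ ≈ 55 + 20.1 = 75.1°.

θ ≈ 75°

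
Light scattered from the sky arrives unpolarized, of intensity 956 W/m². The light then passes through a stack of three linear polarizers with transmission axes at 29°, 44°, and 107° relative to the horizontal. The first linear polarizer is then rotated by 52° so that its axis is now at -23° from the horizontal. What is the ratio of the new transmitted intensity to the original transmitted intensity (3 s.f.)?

Before rotation:
Unpolarized light through the first polarizer → I₁ = ½ I₀, now polarized at 29°.
I₂ = I₁ cos²(44° − 29°) = 0.5 I₀ · cos²(15°) = 0.4665 I₀.
I₃ = I₂ cos²(107° − 44°) = 0.4665 I₀ · cos²(63°) = 0.09615 I₀.
After rotation:
Unpolarized light through the first polarizer → I₁ = ½ I₀, now polarized at -23°.
I₂ = I₁ cos²(44° + 23°) = 0.5 I₀ · cos²(67°) = 0.07634 I₀.
I₃ = I₂ cos²(107° − 44°) = 0.07634 I₀ · cos²(63°) = 0.01573 I₀.
Ratio = 0.01573 / 0.09615 = 0.1636.

I_new/I_old ≈ 0.164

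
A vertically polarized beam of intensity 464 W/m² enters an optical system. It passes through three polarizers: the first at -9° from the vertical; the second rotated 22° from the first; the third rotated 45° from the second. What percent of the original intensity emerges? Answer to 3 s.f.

I₁ = 464 W/m² · cos²(9°) = 452.6 W/m².
I₂ = I₁ · cos²(22°) = 452.6 · 0.8597 = 389.1 W/m².
I₃ = I₂ · cos²(45°) = 389.1 · 0.5 = 194.6 W/m².
That is 41.93% of the incident intensity.

≈ 41.9%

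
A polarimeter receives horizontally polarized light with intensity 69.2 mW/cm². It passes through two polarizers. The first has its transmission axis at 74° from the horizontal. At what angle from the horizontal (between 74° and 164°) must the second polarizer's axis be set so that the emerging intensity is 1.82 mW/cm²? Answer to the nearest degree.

I₁ = I₀ cos²(74° − 0°) = I₀ cos²(74°) = 0.07598 I₀.
Target fraction: 1.82 / 69.2 mW/cm² = 0.0263 of I₀.
Need I₂/I₀ = 0.0263, so cos²(θ − 74°) = 0.0263 / 0.07598 = 0.3462.
θ − 74° = arccos(√0.3462) = 54.0°, giving θ ≈ 74 + 54.0 = 128.0°.

θ ≈ 128°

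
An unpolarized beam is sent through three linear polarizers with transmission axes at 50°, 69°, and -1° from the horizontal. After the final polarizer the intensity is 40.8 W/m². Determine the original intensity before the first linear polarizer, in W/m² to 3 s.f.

I₀ ≈ 780 W/m²

Unpolarized light through the first polarizer → I₁ = ½ I₀, now polarized at 50°.
I₂ = I₁ cos²(69° − 50°) = 0.5 I₀ · cos²(19°) = 0.447 I₀.
I₃ = I₂ cos²(-1° − 69°) = 0.447 I₀ · cos²(70°) = 0.05229 I₀.
So 40.8 W/m² = 0.05229 I₀, giving I₀ = 40.8/0.05229 = 780.3 W/m².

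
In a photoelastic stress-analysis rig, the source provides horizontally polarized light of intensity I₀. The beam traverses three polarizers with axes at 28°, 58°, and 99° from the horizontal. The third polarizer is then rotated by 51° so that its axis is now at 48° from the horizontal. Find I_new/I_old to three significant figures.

I_new/I_old ≈ 1.70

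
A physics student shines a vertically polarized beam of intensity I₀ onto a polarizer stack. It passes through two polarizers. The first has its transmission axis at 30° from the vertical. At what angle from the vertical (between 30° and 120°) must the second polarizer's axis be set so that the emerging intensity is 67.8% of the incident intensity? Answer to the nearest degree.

θ ≈ 48°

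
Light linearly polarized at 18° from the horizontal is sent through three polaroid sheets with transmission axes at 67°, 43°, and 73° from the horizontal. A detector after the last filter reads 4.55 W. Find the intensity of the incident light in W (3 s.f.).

I₁ = I₀ cos²(67° − 18°) = I₀ cos²(49°) = 0.4304 I₀.
I₂ = I₁ cos²(43° − 67°) = 0.4304 I₀ · cos²(24°) = 0.3592 I₀.
I₃ = I₂ cos²(73° − 43°) = 0.3592 I₀ · cos²(30°) = 0.2694 I₀.
So 4.55 W = 0.2694 I₀, giving I₀ = 4.55/0.2694 = 16.89 W.

I₀ ≈ 16.9 W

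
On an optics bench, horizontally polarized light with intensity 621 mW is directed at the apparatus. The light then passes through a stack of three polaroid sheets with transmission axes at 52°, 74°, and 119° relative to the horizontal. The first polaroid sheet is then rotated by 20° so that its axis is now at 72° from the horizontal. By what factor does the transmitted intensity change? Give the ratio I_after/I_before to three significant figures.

Before rotation:
By Malus's law, I₁ = I₀ cos²(52° − 0°) = I₀ cos²(52°) = 0.379 I₀.
I₂ = I₁ cos²(74° − 52°) = 0.379 I₀ · cos²(22°) = 0.3258 I₀.
I₃ = I₂ cos²(119° − 74°) = 0.3258 I₀ · cos²(45°) = 0.1629 I₀.
After rotation:
I₁ = I₀ cos²(72° − 0°) = I₀ cos²(72°) = 0.09549 I₀.
I₂ = I₁ cos²(74° − 72°) = 0.09549 I₀ · cos²(2°) = 0.09538 I₀.
I₃ = I₂ cos²(119° − 74°) = 0.09538 I₀ · cos²(45°) = 0.04769 I₀.
Ratio = 0.04769 / 0.1629 = 0.2927.

I_new/I_old ≈ 0.293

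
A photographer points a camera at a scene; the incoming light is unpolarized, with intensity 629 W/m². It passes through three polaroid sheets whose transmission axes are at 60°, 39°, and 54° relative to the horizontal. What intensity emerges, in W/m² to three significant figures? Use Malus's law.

I ≈ 256 W/m²

Unpolarized light through the first polarizer → I₁ = 629 W/m²/2 = 314.5 W/m², polarized at 60°.
I₂ = I₁ · cos²(21°) = 314.5 · 0.8716 = 274.1 W/m².
I₃ = I₂ · cos²(15°) = 274.1 · 0.933 = 255.7 W/m².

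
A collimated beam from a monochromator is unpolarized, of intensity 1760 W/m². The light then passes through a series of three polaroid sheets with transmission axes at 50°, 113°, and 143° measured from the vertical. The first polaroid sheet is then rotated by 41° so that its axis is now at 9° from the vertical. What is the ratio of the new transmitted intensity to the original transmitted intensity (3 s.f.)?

I_new/I_old ≈ 0.284

Before rotation:
Unpolarized light through the first polarizer → I₁ = ½ I₀, now polarized at 50°.
I₂ = I₁ cos²(113° − 50°) = 0.5 I₀ · cos²(63°) = 0.1031 I₀.
I₃ = I₂ cos²(143° − 113°) = 0.1031 I₀ · cos²(30°) = 0.07729 I₀.
After rotation:
Unpolarized light through the first polarizer → I₁ = ½ I₀, now polarized at 9°.
Angle between axes 1 and 2: 76°. I₂ = 0.5 I₀ · cos²(76°) = 0.02926 I₀.
I₃ = I₂ cos²(143° − 113°) = 0.02926 I₀ · cos²(30°) = 0.02195 I₀.
Ratio = 0.02195 / 0.07729 = 0.284.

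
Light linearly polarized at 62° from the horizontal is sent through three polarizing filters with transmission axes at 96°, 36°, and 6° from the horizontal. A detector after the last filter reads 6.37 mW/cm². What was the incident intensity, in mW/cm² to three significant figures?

I₁ = I₀ cos²(96° − 62°) = I₀ cos²(34°) = 0.6873 I₀.
I₂ = I₁ cos²(36° − 96°) = 0.6873 I₀ · cos²(60°) = 0.1718 I₀.
I₃ = I₂ cos²(6° − 36°) = 0.1718 I₀ · cos²(30°) = 0.1289 I₀.
So 6.37 mW/cm² = 0.1289 I₀, giving I₀ = 6.37/0.1289 = 49.43 mW/cm².

I₀ ≈ 49.4 mW/cm²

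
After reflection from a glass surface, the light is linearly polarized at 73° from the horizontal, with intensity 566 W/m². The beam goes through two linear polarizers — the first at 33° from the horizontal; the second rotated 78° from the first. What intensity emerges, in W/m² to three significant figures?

By Malus's law, I₁ = 566 W/m² · cos²(40°) = 332.1 W/m².
I₂ = I₁ · cos²(78°) = 332.1 · 0.04323 = 14.36 W/m².

I ≈ 14.4 W/m²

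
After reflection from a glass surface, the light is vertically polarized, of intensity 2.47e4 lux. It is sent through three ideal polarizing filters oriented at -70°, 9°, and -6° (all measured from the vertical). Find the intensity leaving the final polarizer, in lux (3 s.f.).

I₁ = 2.47e4 lux · cos²(70°) = 2889 lux.
I₂ = I₁ · cos²(79°) = 2889 · 0.03641 = 105.2 lux.
I₃ = I₂ · cos²(15°) = 105.2 · 0.933 = 98.15 lux.

I ≈ 98.1 lux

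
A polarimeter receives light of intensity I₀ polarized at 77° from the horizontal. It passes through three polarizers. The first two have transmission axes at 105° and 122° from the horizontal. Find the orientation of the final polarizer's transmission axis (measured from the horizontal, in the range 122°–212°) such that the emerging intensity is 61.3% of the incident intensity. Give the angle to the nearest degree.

By Malus's law, I₁ = I₀ cos²(105° − 77°) = I₀ cos²(28°) = 0.7796 I₀.
I₂ = I₁ cos²(122° − 105°) = 0.7796 I₀ · cos²(17°) = 0.713 I₀.
Need I₃/I₀ = 0.613, so cos²(θ − 122°) = 0.613 / 0.713 = 0.8598.
θ − 122° = arccos(√0.8598) = 22.0°, giving θ ≈ 122 + 22.0 = 144.0°.

θ ≈ 144°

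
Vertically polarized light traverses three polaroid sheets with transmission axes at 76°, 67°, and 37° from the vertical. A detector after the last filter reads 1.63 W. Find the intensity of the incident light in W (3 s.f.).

I₀ ≈ 38.1 W

By Malus's law, I₁ = I₀ cos²(76° − 0°) = I₀ cos²(76°) = 0.05853 I₀.
I₂ = I₁ cos²(67° − 76°) = 0.05853 I₀ · cos²(9°) = 0.05709 I₀.
I₃ = I₂ cos²(37° − 67°) = 0.05709 I₀ · cos²(30°) = 0.04282 I₀.
So 1.63 W = 0.04282 I₀, giving I₀ = 1.63/0.04282 = 38.07 W.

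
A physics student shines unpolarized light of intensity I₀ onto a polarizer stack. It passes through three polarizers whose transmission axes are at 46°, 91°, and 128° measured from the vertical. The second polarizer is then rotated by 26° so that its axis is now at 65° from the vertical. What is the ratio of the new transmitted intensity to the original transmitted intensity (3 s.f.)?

Before rotation:
Unpolarized light through the first polarizer → I₁ = ½ I₀, now polarized at 46°.
I₂ = I₁ cos²(91° − 46°) = 0.5 I₀ · cos²(45°) = 0.25 I₀.
I₃ = I₂ cos²(128° − 91°) = 0.25 I₀ · cos²(37°) = 0.1595 I₀.
After rotation:
Unpolarized light through the first polarizer → I₁ = ½ I₀, now polarized at 46°.
I₂ = I₁ cos²(65° − 46°) = 0.5 I₀ · cos²(19°) = 0.447 I₀.
I₃ = I₂ cos²(128° − 65°) = 0.447 I₀ · cos²(63°) = 0.09213 I₀.
Ratio = 0.09213 / 0.1595 = 0.5778.

I_new/I_old ≈ 0.578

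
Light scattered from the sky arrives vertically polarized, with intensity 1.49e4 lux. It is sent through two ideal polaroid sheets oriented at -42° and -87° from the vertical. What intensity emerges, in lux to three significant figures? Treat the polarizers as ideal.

I₁ = 1.49e4 lux · cos²(42°) = 8229 lux.
I₂ = I₁ · cos²(45°) = 8229 · 0.5 = 4114 lux.

I ≈ 4110 lux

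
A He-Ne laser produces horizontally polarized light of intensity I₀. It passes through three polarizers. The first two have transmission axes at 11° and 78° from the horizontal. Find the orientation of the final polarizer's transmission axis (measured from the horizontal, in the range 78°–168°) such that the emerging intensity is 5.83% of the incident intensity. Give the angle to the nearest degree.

By Malus's law, I₁ = I₀ cos²(11° − 0°) = I₀ cos²(11°) = 0.9636 I₀.
I₂ = I₁ cos²(78° − 11°) = 0.9636 I₀ · cos²(67°) = 0.1471 I₀.
Need I₃/I₀ = 0.0583, so cos²(θ − 78°) = 0.0583 / 0.1471 = 0.3963.
θ − 78° = arccos(√0.3963) = 51.0°, giving θ ≈ 78 + 51.0 = 129.0°.

θ ≈ 129°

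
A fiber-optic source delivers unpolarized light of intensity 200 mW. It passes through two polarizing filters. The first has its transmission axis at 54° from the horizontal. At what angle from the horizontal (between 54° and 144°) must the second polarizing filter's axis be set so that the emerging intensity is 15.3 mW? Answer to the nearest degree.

Unpolarized light through the first polarizer → I₁ = ½ I₀, now polarized at 54°.
Target fraction: 15.3 / 200 mW = 0.0765 of I₀.
Need I₂/I₀ = 0.0765, so cos²(θ − 54°) = 0.0765 / 0.5 = 0.153.
θ − 54° = arccos(√0.153) = 67.0°, giving θ ≈ 54 + 67.0 = 121.0°.

θ ≈ 121°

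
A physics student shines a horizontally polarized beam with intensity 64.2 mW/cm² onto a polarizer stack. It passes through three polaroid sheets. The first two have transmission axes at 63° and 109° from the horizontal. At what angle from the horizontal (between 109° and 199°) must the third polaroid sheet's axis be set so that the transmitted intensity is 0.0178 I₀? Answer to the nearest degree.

θ ≈ 174°

By Malus's law, I₁ = I₀ cos²(63° − 0°) = I₀ cos²(63°) = 0.2061 I₀.
I₂ = I₁ cos²(109° − 63°) = 0.2061 I₀ · cos²(46°) = 0.09946 I₀.
Need I₃/I₀ = 0.0178, so cos²(θ − 109°) = 0.0178 / 0.09946 = 0.179.
θ − 109° = arccos(√0.179) = 65.0°, giving θ ≈ 109 + 65.0 = 174.0°.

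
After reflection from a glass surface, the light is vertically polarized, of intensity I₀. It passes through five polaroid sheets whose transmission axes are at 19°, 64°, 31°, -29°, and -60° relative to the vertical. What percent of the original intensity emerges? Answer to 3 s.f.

≈ 5.78%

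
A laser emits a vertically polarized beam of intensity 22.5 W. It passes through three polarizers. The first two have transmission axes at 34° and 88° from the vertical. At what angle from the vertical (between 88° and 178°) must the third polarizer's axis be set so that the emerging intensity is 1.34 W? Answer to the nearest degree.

By Malus's law, I₁ = I₀ cos²(34° − 0°) = I₀ cos²(34°) = 0.6873 I₀.
I₂ = I₁ cos²(88° − 34°) = 0.6873 I₀ · cos²(54°) = 0.2375 I₀.
Target fraction: 1.34 / 22.5 W = 0.05956 of I₀.
Need I₃/I₀ = 0.05956, so cos²(θ − 88°) = 0.05956 / 0.2375 = 0.2508.
θ − 88° = arccos(√0.2508) = 59.9°, giving θ ≈ 88 + 59.9 = 147.9°.

θ ≈ 148°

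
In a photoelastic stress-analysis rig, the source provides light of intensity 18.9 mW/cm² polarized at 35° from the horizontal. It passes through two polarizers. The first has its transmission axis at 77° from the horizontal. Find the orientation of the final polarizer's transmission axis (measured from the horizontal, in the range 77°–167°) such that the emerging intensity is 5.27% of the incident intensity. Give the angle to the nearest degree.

θ ≈ 149°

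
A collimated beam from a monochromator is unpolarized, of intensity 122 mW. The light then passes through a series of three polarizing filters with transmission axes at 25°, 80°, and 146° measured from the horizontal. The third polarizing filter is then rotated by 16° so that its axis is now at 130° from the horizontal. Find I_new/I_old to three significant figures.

Before rotation:
Unpolarized light through the first polarizer → I₁ = ½ I₀, now polarized at 25°.
I₂ = I₁ cos²(80° − 25°) = 0.5 I₀ · cos²(55°) = 0.1645 I₀.
I₃ = I₂ cos²(146° − 80°) = 0.1645 I₀ · cos²(66°) = 0.02721 I₀.
After rotation:
Unpolarized light through the first polarizer → I₁ = ½ I₀, now polarized at 25°.
I₂ = I₁ cos²(80° − 25°) = 0.5 I₀ · cos²(55°) = 0.1645 I₀.
I₃ = I₂ cos²(130° − 80°) = 0.1645 I₀ · cos²(50°) = 0.06797 I₀.
Ratio = 0.06797 / 0.02721 = 2.498.

I_new/I_old ≈ 2.50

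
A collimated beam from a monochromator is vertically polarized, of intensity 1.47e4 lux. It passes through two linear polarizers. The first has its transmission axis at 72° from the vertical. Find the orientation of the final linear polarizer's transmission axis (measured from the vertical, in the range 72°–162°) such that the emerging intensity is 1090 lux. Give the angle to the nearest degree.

θ ≈ 100°

I₁ = I₀ cos²(72° − 0°) = I₀ cos²(72°) = 0.09549 I₀.
Target fraction: 1090 / 1.47e4 lux = 0.07415 of I₀.
Need I₂/I₀ = 0.07415, so cos²(θ − 72°) = 0.07415 / 0.09549 = 0.7765.
θ − 72° = arccos(√0.7765) = 28.2°, giving θ ≈ 72 + 28.2 = 100.2°.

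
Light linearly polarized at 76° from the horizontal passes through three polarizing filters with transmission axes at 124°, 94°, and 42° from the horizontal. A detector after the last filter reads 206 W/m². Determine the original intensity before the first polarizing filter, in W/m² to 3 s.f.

I₀ ≈ 1620 W/m²

By Malus's law, I₁ = I₀ cos²(124° − 76°) = I₀ cos²(48°) = 0.4477 I₀.
I₂ = I₁ cos²(94° − 124°) = 0.4477 I₀ · cos²(30°) = 0.3358 I₀.
I₃ = I₂ cos²(42° − 94°) = 0.3358 I₀ · cos²(52°) = 0.1273 I₀.
So 206 W/m² = 0.1273 I₀, giving I₀ = 206/0.1273 = 1618 W/m².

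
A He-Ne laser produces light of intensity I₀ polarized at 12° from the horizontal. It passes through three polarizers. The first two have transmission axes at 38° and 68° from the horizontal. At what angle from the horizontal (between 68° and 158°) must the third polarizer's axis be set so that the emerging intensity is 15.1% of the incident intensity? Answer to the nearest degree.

θ ≈ 128°

I₁ = I₀ cos²(38° − 12°) = I₀ cos²(26°) = 0.8078 I₀.
I₂ = I₁ cos²(68° − 38°) = 0.8078 I₀ · cos²(30°) = 0.6059 I₀.
Need I₃/I₀ = 0.151, so cos²(θ − 68°) = 0.151 / 0.6059 = 0.2492.
θ − 68° = arccos(√0.2492) = 60.1°, giving θ ≈ 68 + 60.1 = 128.1°.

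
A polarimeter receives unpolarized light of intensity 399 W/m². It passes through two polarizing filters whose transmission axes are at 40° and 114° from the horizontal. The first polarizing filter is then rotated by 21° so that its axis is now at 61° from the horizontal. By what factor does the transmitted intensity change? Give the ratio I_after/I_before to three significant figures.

Before rotation:
Unpolarized light through the first polarizer → I₁ = ½ I₀, now polarized at 40°.
I₂ = I₁ cos²(114° − 40°) = 0.5 I₀ · cos²(74°) = 0.03799 I₀.
After rotation:
Unpolarized light through the first polarizer → I₁ = ½ I₀, now polarized at 61°.
I₂ = I₁ cos²(114° − 61°) = 0.5 I₀ · cos²(53°) = 0.1811 I₀.
Ratio = 0.1811 / 0.03799 = 4.767.

I_new/I_old ≈ 4.77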